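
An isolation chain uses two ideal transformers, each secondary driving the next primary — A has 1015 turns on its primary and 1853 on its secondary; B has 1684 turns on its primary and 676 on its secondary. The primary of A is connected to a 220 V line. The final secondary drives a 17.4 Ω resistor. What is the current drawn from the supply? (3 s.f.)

Secondary of A: V = 220.00 × 1853/1015 = 401.64 V.
Secondary of B: V = 401.64 × 676/1684 = 161.23 V.
I_load = 161.23/17.4 = 9.2659 A, so P_out = 161.23 × 9.2659 = 1493.9 W.
All ideal ⇒ P_in = P_out, so I_supply = 1493.9/220 = 6.79 A.

I_supply ≈ 6.79 A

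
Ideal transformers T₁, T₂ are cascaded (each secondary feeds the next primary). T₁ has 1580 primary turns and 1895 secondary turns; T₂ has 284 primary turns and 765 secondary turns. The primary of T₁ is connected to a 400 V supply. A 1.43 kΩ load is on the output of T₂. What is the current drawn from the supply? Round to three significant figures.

I_supply ≈ 2.92 A

After T₁: V = 400.00 × 1895/1580 = 479.75 V.
After T₂: V = 479.75 × 765/284 = 1292.3 V.
I_load = 1292.3/1430 = 0.90369 A, so P_out = 1292.3 × 0.90369 = 1167.8 W.
All ideal ⇒ P_in = P_out, so I_supply = 1167.8/400 = 2.92 A.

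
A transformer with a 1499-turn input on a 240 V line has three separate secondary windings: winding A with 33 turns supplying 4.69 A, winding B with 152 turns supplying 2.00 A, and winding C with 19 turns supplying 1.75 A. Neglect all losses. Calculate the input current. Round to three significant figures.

I_in ≈ 0.328 A

V_A = 240 × 33/1499 = 5.2835 V; V_B = 240 × 152/1499 = 24.336 V; V_C = 240 × 19/1499 = 3.0420 V.
P_out = V_A I_A + V_B I_B + V_C I_C = 5.2835×4.69 + 24.336×2.00 + 3.0420×1.75 = 24.780 + 48.672 + 5.3235 = 78.776 W.
Ideal ⇒ P_in = P_out, so I_in = P_out/V_in = 78.776/240 = 0.328 A.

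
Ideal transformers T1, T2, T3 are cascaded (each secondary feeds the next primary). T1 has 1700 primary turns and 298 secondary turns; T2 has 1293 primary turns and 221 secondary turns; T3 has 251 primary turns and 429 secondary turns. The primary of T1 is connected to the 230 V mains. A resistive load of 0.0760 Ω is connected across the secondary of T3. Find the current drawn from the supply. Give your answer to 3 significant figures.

I_supply ≈ 7.94 A

Secondary of T1: V = 230.00 × 298/1700 = 40.318 V.
Secondary of T2: V = 40.318 × 221/1293 = 6.8911 V.
Secondary of T3: V = 6.8911 × 429/251 = 11.778 V.
I_load = 11.778/0.0760 = 154.97 A, so P_out = 11.778 × 154.97 = 1825.3 W.
All ideal ⇒ P_in = P_out, so I_supply = 1825.3/230 = 7.94 A.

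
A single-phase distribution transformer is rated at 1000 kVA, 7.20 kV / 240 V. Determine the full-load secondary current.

I_s ≈ 4170 A

I_s = S/V_s = 1000000/240 = 4170 A.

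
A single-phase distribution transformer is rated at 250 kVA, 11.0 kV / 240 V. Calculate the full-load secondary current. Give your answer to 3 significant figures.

I_s ≈ 1040 A

I_s = S/V_s = 250000/240 = 1040 A.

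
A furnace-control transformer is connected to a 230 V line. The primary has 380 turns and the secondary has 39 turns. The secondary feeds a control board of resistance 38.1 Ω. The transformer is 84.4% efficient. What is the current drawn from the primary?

I_p ≈ 0.0753 A

V_s = 230 × 39/380 = 23.605 V.
I_s = V_s/R = 23.605/38.1 = 0.61956 A.
P_out = V_s I_s = 23.605 × 0.61956 = 14.625 W.
P_in = P_out/η = 14.625/0.844 = 17.328 W.
I_p = P_in/V_p = 17.328/230 = 0.0753 A.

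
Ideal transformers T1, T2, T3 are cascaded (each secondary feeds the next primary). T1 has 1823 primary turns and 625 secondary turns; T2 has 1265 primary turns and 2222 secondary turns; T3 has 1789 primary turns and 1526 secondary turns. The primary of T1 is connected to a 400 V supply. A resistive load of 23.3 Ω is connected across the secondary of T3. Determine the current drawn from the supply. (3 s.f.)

Secondary of T1: V = 400.00 × 625/1823 = 137.14 V.
Secondary of T2: V = 137.14 × 2222/1265 = 240.88 V.
Secondary of T3: V = 240.88 × 1526/1789 = 205.47 V.
I_load = 205.47/23.3 = 8.8185 A, so P_out = 205.47 × 8.8185 = 1811.9 W.
All ideal ⇒ P_in = P_out, so I_supply = 1811.9/400 = 4.53 A.

I_supply ≈ 4.53 A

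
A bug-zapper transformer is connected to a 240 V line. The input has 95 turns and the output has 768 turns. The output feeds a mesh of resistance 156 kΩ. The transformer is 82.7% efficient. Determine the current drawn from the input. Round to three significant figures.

I_in ≈ 0.122 A

V_out = 240 × 768/95 = 1940.2 V.
I_out = V_out/R = 1940.2/156000 = 0.012437 A.
P_out = V_out I_out = 1940.2 × 0.012437 = 24.131 W.
P_in = P_out/η = 24.131/0.827 = 29.179 W.
I_in = P_in/V_in = 29.179/240 = 0.122 A.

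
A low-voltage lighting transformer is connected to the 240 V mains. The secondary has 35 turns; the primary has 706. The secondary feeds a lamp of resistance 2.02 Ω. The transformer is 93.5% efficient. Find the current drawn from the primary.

I_p ≈ 0.312 A

V_s = 240 × 35/706 = 11.898 V.
I_s = V_s/R = 11.898/2.02 = 5.8901 A.
P_out = V_s I_s = 11.898 × 5.8901 = 70.081 W.
P_in = P_out/η = 70.081/0.935 = 74.953 W.
I_p = P_in/V_p = 74.953/240 = 0.312 A.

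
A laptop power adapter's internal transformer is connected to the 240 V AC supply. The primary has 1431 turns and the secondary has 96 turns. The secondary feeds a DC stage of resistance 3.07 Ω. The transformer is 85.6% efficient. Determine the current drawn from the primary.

I_p ≈ 0.411 A

V_s = 240 × 96/1431 = 16.101 V.
I_s = V_s/R = 16.101/3.07 = 5.2445 A.
P_out = V_s I_s = 16.101 × 5.2445 = 84.440 W.
P_in = P_out/η = 84.440/0.856 = 98.645 W.
I_p = P_in/V_p = 98.645/240 = 0.411 A.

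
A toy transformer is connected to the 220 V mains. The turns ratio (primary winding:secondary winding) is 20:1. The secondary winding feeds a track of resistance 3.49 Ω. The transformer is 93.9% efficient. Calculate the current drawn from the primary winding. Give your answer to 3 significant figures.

V_s = 220 × 1/20 = 11.000 V.
I_s = V_s/R = 11.000/3.49 = 3.1519 A.
P_out = V_s I_s = 11.000 × 3.1519 = 34.670 W.
P_in = P_out/η = 34.670/0.939 = 36.923 W.
I_p = P_in/V_p = 36.923/220 = 0.168 A.

I_p ≈ 0.168 A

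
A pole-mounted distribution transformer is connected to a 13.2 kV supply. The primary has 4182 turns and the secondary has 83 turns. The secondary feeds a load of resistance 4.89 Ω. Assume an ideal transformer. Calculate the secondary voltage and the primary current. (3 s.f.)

V_s ≈ 262 V, I_p ≈ 1.06 A

V_s = V_p × N_s/N_p = 13200 × 83/4182 = 261.98 V.
I_s = V_s/R = 261.98/4.89 = 53.575 A.
I_p = I_s × N_s/N_p = 53.575 × 83/4182 = 1.06 A.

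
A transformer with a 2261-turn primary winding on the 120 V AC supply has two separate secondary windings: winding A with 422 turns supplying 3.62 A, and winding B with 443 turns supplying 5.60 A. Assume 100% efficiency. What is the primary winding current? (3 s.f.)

V_A = 120 × 422/2261 = 22.397 V; V_B = 120 × 443/2261 = 23.512 V.
P_out = V_A I_A + V_B I_B = 22.397×3.62 + 23.512×5.60 = 81.078 + 131.67 = 212.74 W.
Ideal ⇒ P_in = P_out, so I_p = P_out/V_p = 212.74/120 = 1.77 A.

I_p ≈ 1.77 A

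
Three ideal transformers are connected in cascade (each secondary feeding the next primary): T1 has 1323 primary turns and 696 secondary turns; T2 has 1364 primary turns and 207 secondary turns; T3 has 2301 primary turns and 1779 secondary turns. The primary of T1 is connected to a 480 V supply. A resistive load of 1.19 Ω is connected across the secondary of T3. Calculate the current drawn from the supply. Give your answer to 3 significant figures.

After T1: V = 480.00 × 696/1323 = 252.52 V.
After T2: V = 252.52 × 207/1364 = 38.322 V.
After T3: V = 38.322 × 1779/2301 = 29.628 V.
I_load = 29.628/1.19 = 24.898 A, so P_out = 29.628 × 24.898 = 737.67 W.
All ideal ⇒ P_in = P_out, so I_supply = 737.67/480 = 1.54 A.

I_supply ≈ 1.54 A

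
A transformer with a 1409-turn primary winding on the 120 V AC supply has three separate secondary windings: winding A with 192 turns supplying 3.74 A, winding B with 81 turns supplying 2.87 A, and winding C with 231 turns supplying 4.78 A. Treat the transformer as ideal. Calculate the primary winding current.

I_p ≈ 1.46 A

V_A = 120 × 192/1409 = 16.352 V; V_B = 120 × 81/1409 = 6.8985 V; V_C = 120 × 231/1409 = 19.674 V.
P_out = V_A I_A + V_B I_B + V_C I_C = 16.352×3.74 + 6.8985×2.87 + 19.674×4.78 = 61.157 + 19.799 + 94.039 = 174.99 W.
Ideal ⇒ P_in = P_out, so I_p = P_out/V_p = 174.99/120 = 1.46 A.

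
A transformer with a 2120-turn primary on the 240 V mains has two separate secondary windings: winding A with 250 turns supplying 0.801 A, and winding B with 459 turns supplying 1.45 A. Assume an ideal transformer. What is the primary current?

V_A = 240 × 250/2120 = 28.302 V; V_B = 240 × 459/2120 = 51.962 V.
P_out = V_A I_A + V_B I_B = 28.302×0.801 + 51.962×1.45 = 22.670 + 75.345 = 98.015 W.
Ideal ⇒ P_in = P_out, so I_p = P_out/V_p = 98.015/240 = 0.408 A.

I_p ≈ 0.408 A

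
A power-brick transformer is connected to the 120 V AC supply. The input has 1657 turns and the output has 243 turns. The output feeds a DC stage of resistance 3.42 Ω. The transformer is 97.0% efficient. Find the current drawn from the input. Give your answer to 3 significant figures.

V_out = 120 × 243/1657 = 17.598 V.
I_out = V_out/R = 17.598/3.42 = 5.1456 A.
P_out = V_out I_out = 17.598 × 5.1456 = 90.553 W.
P_in = P_out/η = 90.553/0.970 = 93.354 W.
I_in = P_in/V_in = 93.354/120 = 0.778 A.

I_in ≈ 0.778 A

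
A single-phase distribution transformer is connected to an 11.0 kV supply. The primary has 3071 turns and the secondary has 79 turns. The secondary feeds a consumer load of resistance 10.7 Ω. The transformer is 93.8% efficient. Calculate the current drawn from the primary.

V_s = 11000 × 79/3071 = 282.97 V.
I_s = V_s/R = 282.97/10.7 = 26.446 A.
P_out = V_s I_s = 282.97 × 26.446 = 7483.4 W.
P_in = P_out/η = 7483.4/0.938 = 7978.0 W.
I_p = P_in/V_p = 7978.0/11000 = 0.725 A.

I_p ≈ 0.725 A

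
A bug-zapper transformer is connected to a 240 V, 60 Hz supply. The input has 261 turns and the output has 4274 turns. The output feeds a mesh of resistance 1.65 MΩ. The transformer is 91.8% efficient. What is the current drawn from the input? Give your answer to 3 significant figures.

I_in ≈ 0.0425 A

V_out = 240 × 4274/261 = 3930.1 V.
I_out = V_out/R = 3930.1/(1.65×10^6) = 0.0023819 A.
P_out = V_out I_out = 3930.1 × 0.0023819 = 9.3611 W.
P_in = P_out/η = 9.3611/0.918 = 10.197 W.
I_in = P_in/V_in = 10.197/240 = 0.0425 A.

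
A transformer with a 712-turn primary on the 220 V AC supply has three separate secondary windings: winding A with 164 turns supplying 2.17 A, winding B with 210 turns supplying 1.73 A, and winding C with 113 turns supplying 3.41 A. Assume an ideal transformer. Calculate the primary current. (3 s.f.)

I_p ≈ 1.55 A

V_A = 220 × 164/712 = 50.674 V; V_B = 220 × 210/712 = 64.888 V; V_C = 220 × 113/712 = 34.916 V.
P_out = V_A I_A + V_B I_B + V_C I_C = 50.674×2.17 + 64.888×1.73 + 34.916×3.41 = 109.96 + 112.26 + 119.06 = 341.28 W.
Ideal ⇒ P_in = P_out, so I_p = P_out/V_p = 341.28/220 = 1.55 A.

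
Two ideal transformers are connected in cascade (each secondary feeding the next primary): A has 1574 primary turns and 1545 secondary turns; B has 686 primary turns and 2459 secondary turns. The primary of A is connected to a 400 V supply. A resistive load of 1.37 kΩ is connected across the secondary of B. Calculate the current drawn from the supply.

I_supply ≈ 3.61 A

Secondary of A: V = 400.00 × 1545/1574 = 392.63 V.
Secondary of B: V = 392.63 × 2459/686 = 1407.4 V.
I_load = 1407.4/1370 = 1.0273 A, so P_out = 1407.4 × 1.0273 = 1445.8 W.
All ideal ⇒ P_in = P_out, so I_supply = 1445.8/400 = 3.61 A.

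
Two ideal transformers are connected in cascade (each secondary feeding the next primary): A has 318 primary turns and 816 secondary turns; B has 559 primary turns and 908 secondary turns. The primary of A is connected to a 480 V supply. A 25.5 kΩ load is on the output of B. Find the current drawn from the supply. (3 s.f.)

After A: V = 480.00 × 816/318 = 1231.7 V.
After B: V = 1231.7 × 908/559 = 2000.7 V.
I_load = 2000.7/25500 = 0.078458 A, so P_out = 2000.7 × 0.078458 = 156.97 W.
All ideal ⇒ P_in = P_out, so I_supply = 156.97/480 = 0.327 A.

I_supply ≈ 0.327 A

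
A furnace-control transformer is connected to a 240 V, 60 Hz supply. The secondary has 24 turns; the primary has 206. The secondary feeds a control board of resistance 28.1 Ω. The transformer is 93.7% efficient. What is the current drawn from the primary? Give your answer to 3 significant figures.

V_s = 240 × 24/206 = 27.961 V.
I_s = V_s/R = 27.961/28.1 = 0.99506 A.
P_out = V_s I_s = 27.961 × 0.99506 = 27.823 W.
P_in = P_out/η = 27.823/0.937 = 29.694 W.
I_p = P_in/V_p = 29.694/240 = 0.124 A.

I_p ≈ 0.124 A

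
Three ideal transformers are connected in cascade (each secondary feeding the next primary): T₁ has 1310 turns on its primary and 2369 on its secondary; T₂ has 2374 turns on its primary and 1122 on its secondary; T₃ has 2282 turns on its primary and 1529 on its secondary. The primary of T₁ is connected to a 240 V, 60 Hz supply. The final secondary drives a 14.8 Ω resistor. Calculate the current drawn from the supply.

I_supply ≈ 5.32 A

Secondary of T₁: V = 240.00 × 2369/1310 = 434.02 V.
Secondary of T₂: V = 434.02 × 1122/2374 = 205.12 V.
Secondary of T₃: V = 205.12 × 1529/2282 = 137.44 V.
I_load = 137.44/14.8 = 9.2864 A, so P_out = 137.44 × 9.2864 = 1276.3 W.
All ideal ⇒ P_in = P_out, so I_supply = 1276.3/240 = 5.32 A.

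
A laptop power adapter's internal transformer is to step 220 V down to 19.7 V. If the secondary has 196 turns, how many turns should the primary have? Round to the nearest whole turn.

N_p/N_s = V_p/V_s, so N_p = 196 × 220/19.7 = 2188.8 ≈ 2189 turns.

N_p = 2189 turns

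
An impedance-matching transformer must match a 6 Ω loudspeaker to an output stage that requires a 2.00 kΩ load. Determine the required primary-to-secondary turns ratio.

Z_p/Z_s = (N_p/N_s)², so N_p/N_s = √(2000/6) = √333 = 18.3.

N_p/N_s ≈ 18.3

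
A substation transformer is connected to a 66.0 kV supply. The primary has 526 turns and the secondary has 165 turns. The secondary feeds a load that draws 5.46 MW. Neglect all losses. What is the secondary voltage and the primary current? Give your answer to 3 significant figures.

V_s ≈ 20700 V, I_p ≈ 82.7 A

V_s = V_p × N_s/N_p = 66000 × 165/526 = 20703 V.
I_s = P/V_s = 5.46×10^6/20703 = 263.72 A.
I_p = I_s × N_s/N_p = 263.72 × 165/526 = 82.7 A.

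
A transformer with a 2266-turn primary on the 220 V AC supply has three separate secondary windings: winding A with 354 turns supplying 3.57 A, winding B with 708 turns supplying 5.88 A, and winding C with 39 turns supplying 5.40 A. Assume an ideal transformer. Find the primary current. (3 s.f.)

V_A = 220 × 354/2266 = 34.369 V; V_B = 220 × 708/2266 = 68.738 V; V_C = 220 × 39/2266 = 3.7864 V.
P_out = V_A I_A + V_B I_B + V_C I_C = 34.369×3.57 + 68.738×5.88 + 3.7864×5.40 = 122.70 + 404.18 + 20.447 = 547.32 W.
Ideal ⇒ P_in = P_out, so I_p = P_out/V_p = 547.32/220 = 2.49 A.

I_p ≈ 2.49 A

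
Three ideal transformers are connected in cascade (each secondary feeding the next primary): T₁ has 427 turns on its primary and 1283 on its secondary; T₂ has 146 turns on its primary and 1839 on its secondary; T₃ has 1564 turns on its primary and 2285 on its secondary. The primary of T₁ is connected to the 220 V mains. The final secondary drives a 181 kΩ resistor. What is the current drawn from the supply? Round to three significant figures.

I_supply ≈ 3.72 A

Secondary of T₁: V = 220.00 × 1283/427 = 661.03 V.
Secondary of T₂: V = 661.03 × 1839/146 = 8326.3 V.
Secondary of T₃: V = 8326.3 × 2285/1564 = 12165 V.
I_load = 12165/181000 = 0.067208 A, so P_out = 12165 × 0.067208 = 817.56 W.
All ideal ⇒ P_in = P_out, so I_supply = 817.56/220 = 3.72 A.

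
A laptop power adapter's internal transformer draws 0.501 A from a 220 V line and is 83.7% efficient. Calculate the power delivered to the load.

P_in = V_p I_p = 220 × 0.501 = 110.22 W.
P_out = η P_in = 0.837 × 110.22 = 92.3 W.

P_out ≈ 92.3 W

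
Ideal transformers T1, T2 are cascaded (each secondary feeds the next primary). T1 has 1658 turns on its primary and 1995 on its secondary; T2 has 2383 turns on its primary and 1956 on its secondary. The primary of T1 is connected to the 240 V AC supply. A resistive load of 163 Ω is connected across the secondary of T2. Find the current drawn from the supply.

I_supply ≈ 1.44 A

After T1: V = 240.00 × 1995/1658 = 288.78 V.
After T2: V = 288.78 × 1956/2383 = 237.04 V.
I_load = 237.04/163 = 1.4542 A, so P_out = 237.04 × 1.4542 = 344.70 W.
All ideal ⇒ P_in = P_out, so I_supply = 344.70/240 = 1.44 A.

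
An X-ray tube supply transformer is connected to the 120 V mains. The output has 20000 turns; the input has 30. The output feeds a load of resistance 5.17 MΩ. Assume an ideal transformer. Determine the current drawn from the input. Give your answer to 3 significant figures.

I_in ≈ 10.3 A

V_out = V_in × N_out/N_in = 120 × 20000/30 = 80000 V.
I_out = V_out/R = 80000/(5.17×10^6) = 0.015474 A.
For an ideal transformer I_in N_in = I_out N_out, so I_in = 0.015474 × 20000/30 = 10.3 A.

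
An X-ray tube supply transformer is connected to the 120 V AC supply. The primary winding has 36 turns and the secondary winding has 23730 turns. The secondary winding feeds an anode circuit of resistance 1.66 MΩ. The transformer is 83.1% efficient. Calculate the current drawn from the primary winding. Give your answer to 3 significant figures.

V_s = 120 × 23730/36 = 79100 V.
I_s = V_s/R = 79100/(1.66×10^6) = 0.047651 A.
P_out = V_s I_s = 79100 × 0.047651 = 3769.2 W.
P_in = P_out/η = 3769.2/0.831 = 4535.7 W.
I_p = P_in/V_p = 4535.7/120 = 37.8 A.

I_p ≈ 37.8 A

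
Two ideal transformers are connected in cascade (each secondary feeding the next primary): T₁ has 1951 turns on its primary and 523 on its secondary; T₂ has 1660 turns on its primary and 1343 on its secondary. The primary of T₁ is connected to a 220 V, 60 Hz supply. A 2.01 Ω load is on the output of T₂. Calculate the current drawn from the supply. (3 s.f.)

I_supply ≈ 5.15 A

After T₁: V = 220.00 × 523/1951 = 58.975 V.
After T₂: V = 58.975 × 1343/1660 = 47.713 V.
I_load = 47.713/2.01 = 23.738 A, so P_out = 47.713 × 23.738 = 1132.6 W.
All ideal ⇒ P_in = P_out, so I_supply = 1132.6/220 = 5.15 A.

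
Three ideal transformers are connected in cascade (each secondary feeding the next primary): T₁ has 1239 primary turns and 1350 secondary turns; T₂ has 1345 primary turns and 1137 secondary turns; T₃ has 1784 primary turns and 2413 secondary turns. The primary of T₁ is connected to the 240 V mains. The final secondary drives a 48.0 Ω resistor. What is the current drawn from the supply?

I_supply ≈ 7.76 A

After T₁: V = 240.00 × 1350/1239 = 261.50 V.
After T₂: V = 261.50 × 1137/1345 = 221.06 V.
After T₃: V = 221.06 × 2413/1784 = 299.00 V.
I_load = 299.00/48.0 = 6.2292 A, so P_out = 299.00 × 6.2292 = 1862.5 W.
All ideal ⇒ P_in = P_out, so I_supply = 1862.5/240 = 7.76 A.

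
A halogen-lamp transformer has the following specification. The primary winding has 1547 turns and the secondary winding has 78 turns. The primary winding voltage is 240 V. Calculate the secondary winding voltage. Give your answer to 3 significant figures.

V_s/V_p = N_s/N_p, so V_s = 240 × 78/1547 = 12.1 V.

V_s ≈ 12.1 V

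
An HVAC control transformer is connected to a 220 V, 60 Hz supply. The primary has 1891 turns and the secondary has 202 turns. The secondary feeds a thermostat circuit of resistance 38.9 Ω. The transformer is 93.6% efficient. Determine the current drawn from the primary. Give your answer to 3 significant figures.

V_s = 220 × 202/1891 = 23.501 V.
I_s = V_s/R = 23.501/38.9 = 0.60413 A.
P_out = V_s I_s = 23.501 × 0.60413 = 14.198 W.
P_in = P_out/η = 14.198/0.936 = 15.168 W.
I_p = P_in/V_p = 15.168/220 = 0.0689 A.

I_p ≈ 0.0689 A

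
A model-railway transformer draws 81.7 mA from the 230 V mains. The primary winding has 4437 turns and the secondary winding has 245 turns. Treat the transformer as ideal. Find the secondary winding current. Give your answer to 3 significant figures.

I_s ≈ 1.48 A

I_s/I_p = N_p/N_s, so I_s = 0.0817 × 4437/245 = 1.48 A.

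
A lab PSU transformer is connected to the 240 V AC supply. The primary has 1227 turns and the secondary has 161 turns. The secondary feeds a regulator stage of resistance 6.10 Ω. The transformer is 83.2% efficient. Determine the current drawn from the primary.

I_p ≈ 0.814 A

V_s = 240 × 161/1227 = 31.491 V.
I_s = V_s/R = 31.491/6.10 = 5.1625 A.
P_out = V_s I_s = 31.491 × 5.1625 = 162.58 W.
P_in = P_out/η = 162.58/0.832 = 195.40 W.
I_p = P_in/V_p = 195.40/240 = 0.814 A.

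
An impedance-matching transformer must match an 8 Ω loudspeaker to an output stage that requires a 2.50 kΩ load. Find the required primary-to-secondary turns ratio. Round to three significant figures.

N_p/N_s ≈ 17.7

Z_p/Z_s = (N_p/N_s)², so N_p/N_s = √(2500/8) = √312 = 17.7.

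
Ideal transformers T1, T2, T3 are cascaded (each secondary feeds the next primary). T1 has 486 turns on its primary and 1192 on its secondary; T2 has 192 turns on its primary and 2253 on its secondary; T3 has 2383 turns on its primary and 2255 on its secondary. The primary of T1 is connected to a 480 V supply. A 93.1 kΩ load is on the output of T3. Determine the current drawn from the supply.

I_supply ≈ 3.82 A

After T1: V = 480.00 × 1192/486 = 1177.3 V.
After T2: V = 1177.3 × 2253/192 = 13815 V.
After T3: V = 13815 × 2255/2383 = 13073 V.
I_load = 13073/93100 = 0.14042 A, so P_out = 13073 × 0.14042 = 1835.6 W.
All ideal ⇒ P_in = P_out, so I_supply = 1835.6/480 = 3.82 A.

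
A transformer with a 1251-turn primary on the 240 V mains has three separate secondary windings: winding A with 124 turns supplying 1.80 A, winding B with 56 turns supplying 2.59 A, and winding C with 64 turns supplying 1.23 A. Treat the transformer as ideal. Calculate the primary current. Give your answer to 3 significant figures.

V_A = 240 × 124/1251 = 23.789 V; V_B = 240 × 56/1251 = 10.743 V; V_C = 240 × 64/1251 = 12.278 V.
P_out = V_A I_A + V_B I_B + V_C I_C = 23.789×1.80 + 10.743×2.59 + 12.278×1.23 = 42.820 + 27.825 + 15.102 = 85.748 W.
Ideal ⇒ P_in = P_out, so I_p = P_out/V_p = 85.748/240 = 0.357 A.

I_p ≈ 0.357 A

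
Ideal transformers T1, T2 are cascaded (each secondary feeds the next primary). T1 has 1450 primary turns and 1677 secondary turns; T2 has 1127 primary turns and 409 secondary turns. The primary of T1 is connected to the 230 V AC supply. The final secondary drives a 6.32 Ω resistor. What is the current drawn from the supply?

I_supply ≈ 6.41 A

Secondary of T1: V = 230.00 × 1677/1450 = 266.01 V.
Secondary of T2: V = 266.01 × 409/1127 = 96.537 V.
I_load = 96.537/6.32 = 15.275 A, so P_out = 96.537 × 15.275 = 1474.6 W.
All ideal ⇒ P_in = P_out, so I_supply = 1474.6/230 = 6.41 A.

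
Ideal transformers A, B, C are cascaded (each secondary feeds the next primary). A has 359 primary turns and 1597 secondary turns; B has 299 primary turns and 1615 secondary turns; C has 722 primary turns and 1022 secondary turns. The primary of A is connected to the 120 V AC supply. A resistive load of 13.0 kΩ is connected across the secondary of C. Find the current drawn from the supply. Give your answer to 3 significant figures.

I_supply ≈ 10.7 A

Secondary of A: V = 120.00 × 1597/359 = 533.82 V.
Secondary of B: V = 533.82 × 1615/299 = 2883.3 V.
Secondary of C: V = 2883.3 × 1022/722 = 4081.4 V.
I_load = 4081.4/13000 = 0.31395 A, so P_out = 4081.4 × 0.31395 = 1281.4 W.
All ideal ⇒ P_in = P_out, so I_supply = 1281.4/120 = 10.7 A.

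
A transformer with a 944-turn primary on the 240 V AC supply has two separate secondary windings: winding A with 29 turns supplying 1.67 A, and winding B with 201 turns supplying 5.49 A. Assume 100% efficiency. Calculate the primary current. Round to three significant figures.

V_A = 240 × 29/944 = 7.3729 V; V_B = 240 × 201/944 = 51.102 V.
P_out = V_A I_A + V_B I_B = 7.3729×1.67 + 51.102×5.49 = 12.313 + 280.55 = 292.86 W.
Ideal ⇒ P_in = P_out, so I_p = P_out/V_p = 292.86/240 = 1.22 A.

I_p ≈ 1.22 A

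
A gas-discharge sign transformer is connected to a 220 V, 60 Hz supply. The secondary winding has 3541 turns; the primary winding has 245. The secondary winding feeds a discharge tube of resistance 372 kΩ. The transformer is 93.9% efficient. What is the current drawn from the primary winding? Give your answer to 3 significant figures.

I_p ≈ 0.132 A

V_s = 220 × 3541/245 = 3179.7 V.
I_s = V_s/R = 3179.7/372000 = 0.0085475 A.
P_out = V_s I_s = 3179.7 × 0.0085475 = 27.178 W.
P_in = P_out/η = 27.178/0.939 = 28.944 W.
I_p = P_in/V_p = 28.944/220 = 0.132 A.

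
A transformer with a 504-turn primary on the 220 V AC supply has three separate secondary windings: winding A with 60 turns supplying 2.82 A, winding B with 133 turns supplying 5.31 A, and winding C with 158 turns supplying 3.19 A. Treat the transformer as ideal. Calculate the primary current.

V_A = 220 × 60/504 = 26.190 V; V_B = 220 × 133/504 = 58.056 V; V_C = 220 × 158/504 = 68.968 V.
P_out = V_A I_A + V_B I_B + V_C I_C = 26.190×2.82 + 58.056×5.31 + 68.968×3.19 = 73.857 + 308.27 + 220.01 = 602.14 W.
Ideal ⇒ P_in = P_out, so I_p = P_out/V_p = 602.14/220 = 2.74 A.

I_p ≈ 2.74 A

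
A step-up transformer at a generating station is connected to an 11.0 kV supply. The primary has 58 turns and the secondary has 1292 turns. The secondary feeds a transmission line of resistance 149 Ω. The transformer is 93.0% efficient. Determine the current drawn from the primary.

I_p ≈ 39400 A

V_s = 11000 × 1292/58 = 245030 V.
I_s = V_s/R = 245030/149 = 1644.5 A.
P_out = V_s I_s = 245030 × 1644.5 = 4.0297×10^8 W.
P_in = P_out/η = 4.0297×10^8/0.930 = 4.3330×10^8 W.
I_p = P_in/V_p = 4.3330×10^8/11000 = 39400 A.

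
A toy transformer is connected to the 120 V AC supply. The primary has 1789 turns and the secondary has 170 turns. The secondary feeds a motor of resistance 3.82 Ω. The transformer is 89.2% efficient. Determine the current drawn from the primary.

V_s = 120 × 170/1789 = 11.403 V.
I_s = V_s/R = 11.403/3.82 = 2.9851 A.
P_out = V_s I_s = 11.403 × 2.9851 = 34.039 W.
P_in = P_out/η = 34.039/0.892 = 38.160 W.
I_p = P_in/V_p = 38.160/120 = 0.318 A.

I_p ≈ 0.318 A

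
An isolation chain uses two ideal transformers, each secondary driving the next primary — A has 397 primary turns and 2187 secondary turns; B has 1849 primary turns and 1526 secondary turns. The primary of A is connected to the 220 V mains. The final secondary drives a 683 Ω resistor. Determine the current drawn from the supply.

I_supply ≈ 6.66 A

Secondary of A: V = 220.00 × 2187/397 = 1211.9 V.
Secondary of B: V = 1211.9 × 1526/1849 = 1000.2 V.
I_load = 1000.2/683 = 1.4645 A, so P_out = 1000.2 × 1.4645 = 1464.8 W.
All ideal ⇒ P_in = P_out, so I_supply = 1464.8/220 = 6.66 A.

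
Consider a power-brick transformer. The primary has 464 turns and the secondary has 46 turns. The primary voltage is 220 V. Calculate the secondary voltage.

V_s/V_p = N_s/N_p, so V_s = 220 × 46/464 = 21.8 V.

V_s ≈ 21.8 V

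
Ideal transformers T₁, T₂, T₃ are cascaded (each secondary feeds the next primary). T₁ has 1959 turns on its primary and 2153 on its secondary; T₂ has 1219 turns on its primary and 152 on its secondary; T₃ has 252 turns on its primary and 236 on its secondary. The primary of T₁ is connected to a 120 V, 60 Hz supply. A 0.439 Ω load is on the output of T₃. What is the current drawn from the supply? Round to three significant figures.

I_supply ≈ 4.50 A

Secondary of T₁: V = 120.00 × 2153/1959 = 131.88 V.
Secondary of T₂: V = 131.88 × 152/1219 = 16.445 V.
Secondary of T₃: V = 16.445 × 236/252 = 15.401 V.
I_load = 15.401/0.439 = 35.081 A, so P_out = 15.401 × 35.081 = 540.28 W.
All ideal ⇒ P_in = P_out, so I_supply = 540.28/120 = 4.50 A.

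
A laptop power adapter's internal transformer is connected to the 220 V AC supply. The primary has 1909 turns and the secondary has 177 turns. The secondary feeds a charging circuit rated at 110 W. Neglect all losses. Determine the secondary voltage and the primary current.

V_s = V_p × N_s/N_p = 220 × 177/1909 = 20.398 V.
I_s = P/V_s = 110/20.398 = 5.3927 A.
I_p = I_s × N_s/N_p = 5.3927 × 177/1909 = 0.500 A.

V_s ≈ 20.4 V, I_p ≈ 0.500 A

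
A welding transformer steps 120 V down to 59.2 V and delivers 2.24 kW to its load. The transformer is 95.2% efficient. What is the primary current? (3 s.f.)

P_in = P_out/η = 2240/0.952 = 2352.9 W.
I_p = P_in/V_p = 2352.9/120 = 19.6 A.

I_p ≈ 19.6 A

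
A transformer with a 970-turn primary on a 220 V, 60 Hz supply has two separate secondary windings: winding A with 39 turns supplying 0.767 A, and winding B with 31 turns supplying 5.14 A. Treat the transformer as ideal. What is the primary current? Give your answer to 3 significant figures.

V_A = 220 × 39/970 = 8.8454 V; V_B = 220 × 31/970 = 7.0309 V.
P_out = V_A I_A + V_B I_B = 8.8454×0.767 + 7.0309×5.14 = 6.7844 + 36.139 = 42.923 W.
Ideal ⇒ P_in = P_out, so I_p = P_out/V_p = 42.923/220 = 0.195 A.

I_p ≈ 0.195 A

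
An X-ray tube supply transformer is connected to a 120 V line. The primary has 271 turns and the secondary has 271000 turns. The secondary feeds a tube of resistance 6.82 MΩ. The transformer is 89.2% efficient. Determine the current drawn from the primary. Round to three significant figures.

V_s = 120 × 271000/271 = 120000 V.
I_s = V_s/R = 120000/(6.82×10^6) = 0.017595 A.
P_out = V_s I_s = 120000 × 0.017595 = 2111.4 W.
P_in = P_out/η = 2111.4/0.892 = 2367.1 W.
I_p = P_in/V_p = 2367.1/120 = 19.7 A.

I_p ≈ 19.7 A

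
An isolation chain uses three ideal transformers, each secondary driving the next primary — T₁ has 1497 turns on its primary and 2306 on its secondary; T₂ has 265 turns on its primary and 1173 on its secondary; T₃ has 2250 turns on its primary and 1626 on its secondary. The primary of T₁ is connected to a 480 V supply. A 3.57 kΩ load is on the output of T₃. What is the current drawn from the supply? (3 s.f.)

Secondary of T₁: V = 480.00 × 2306/1497 = 739.40 V.
Secondary of T₂: V = 739.40 × 1173/265 = 3272.9 V.
Secondary of T₃: V = 3272.9 × 1626/2250 = 2365.2 V.
I_load = 2365.2/3570 = 0.66252 A, so P_out = 2365.2 × 0.66252 = 1567.0 W.
All ideal ⇒ P_in = P_out, so I_supply = 1567.0/480 = 3.26 A.

I_supply ≈ 3.26 A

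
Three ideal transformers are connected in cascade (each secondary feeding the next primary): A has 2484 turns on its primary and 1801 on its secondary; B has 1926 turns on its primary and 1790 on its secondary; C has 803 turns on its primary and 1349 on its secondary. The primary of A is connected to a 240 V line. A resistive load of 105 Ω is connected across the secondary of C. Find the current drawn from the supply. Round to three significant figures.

I_supply ≈ 2.93 A

Secondary of A: V = 240.00 × 1801/2484 = 174.01 V.
Secondary of B: V = 174.01 × 1790/1926 = 161.72 V.
Secondary of C: V = 161.72 × 1349/803 = 271.69 V.
I_load = 271.69/105 = 2.5875 A, so P_out = 271.69 × 2.5875 = 702.98 W.
All ideal ⇒ P_in = P_out, so I_supply = 702.98/240 = 2.93 A.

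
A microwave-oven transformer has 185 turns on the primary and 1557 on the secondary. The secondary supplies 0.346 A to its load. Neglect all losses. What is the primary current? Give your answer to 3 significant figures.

For an ideal transformer I_p/I_s = N_s/N_p, so I_p = 0.346 × 1557/185 = 2.91 A.

I_p ≈ 2.91 A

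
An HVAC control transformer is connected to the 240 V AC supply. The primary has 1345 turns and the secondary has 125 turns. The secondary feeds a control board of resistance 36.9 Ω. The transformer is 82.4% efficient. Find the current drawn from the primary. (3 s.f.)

V_s = 240 × 125/1345 = 22.305 V.
I_s = V_s/R = 22.305/36.9 = 0.60447 A.
P_out = V_s I_s = 22.305 × 0.60447 = 13.483 W.
P_in = P_out/η = 13.483/0.824 = 16.362 W.
I_p = P_in/V_p = 16.362/240 = 0.0682 A.

I_p ≈ 0.0682 A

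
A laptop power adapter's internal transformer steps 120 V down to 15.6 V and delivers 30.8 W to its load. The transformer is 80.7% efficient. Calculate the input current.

P_in = P_out/η = 30.8/0.807 = 38.166 W.
I_in = P_in/V_in = 38.166/120 = 0.318 A.

I_in ≈ 0.318 A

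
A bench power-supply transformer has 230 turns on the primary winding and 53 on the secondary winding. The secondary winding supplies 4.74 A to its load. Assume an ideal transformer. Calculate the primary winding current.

For an ideal transformer I_p/I_s = N_s/N_p, so I_p = 4.74 × 53/230 = 1.09 A.

I_p ≈ 1.09 A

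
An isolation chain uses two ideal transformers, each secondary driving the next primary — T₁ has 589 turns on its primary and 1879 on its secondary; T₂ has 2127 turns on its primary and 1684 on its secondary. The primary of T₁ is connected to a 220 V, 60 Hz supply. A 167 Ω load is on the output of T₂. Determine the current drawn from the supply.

I_supply ≈ 8.40 A

After T₁: V = 220.00 × 1879/589 = 701.83 V.
After T₂: V = 701.83 × 1684/2127 = 555.66 V.
I_load = 555.66/167 = 3.3273 A, so P_out = 555.66 × 3.3273 = 1848.8 W.
All ideal ⇒ P_in = P_out, so I_supply = 1848.8/220 = 8.40 A.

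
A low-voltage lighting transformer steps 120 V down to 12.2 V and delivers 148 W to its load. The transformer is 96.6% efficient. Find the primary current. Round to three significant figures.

I_p ≈ 1.28 A

P_in = P_out/η = 148/0.966 = 153.21 W.
I_p = P_in/V_p = 153.21/120 = 1.28 A.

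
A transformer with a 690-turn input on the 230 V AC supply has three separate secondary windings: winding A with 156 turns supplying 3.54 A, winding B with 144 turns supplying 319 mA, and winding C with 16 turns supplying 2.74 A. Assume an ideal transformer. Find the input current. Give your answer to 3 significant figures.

I_in ≈ 0.930 A

V_A = 230 × 156/690 = 52.000 V; V_B = 230 × 144/690 = 48.000 V; V_C = 230 × 16/690 = 5.3333 V.
P_out = V_A I_A + V_B I_B + V_C I_C = 52.000×3.54 + 48.000×0.319 + 5.3333×2.74 = 184.08 + 15.312 + 14.613 = 214.01 W.
Ideal ⇒ P_in = P_out, so I_in = P_out/V_in = 214.01/230 = 0.930 A.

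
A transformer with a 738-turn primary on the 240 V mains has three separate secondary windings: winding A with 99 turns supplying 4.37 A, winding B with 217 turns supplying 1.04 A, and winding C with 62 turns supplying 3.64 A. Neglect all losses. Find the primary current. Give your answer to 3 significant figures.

I_p ≈ 1.20 A

V_A = 240 × 99/738 = 32.195 V; V_B = 240 × 217/738 = 70.569 V; V_C = 240 × 62/738 = 20.163 V.
P_out = V_A I_A + V_B I_B + V_C I_C = 32.195×4.37 + 70.569×1.04 + 20.163×3.64 = 140.69 + 73.392 + 73.392 = 287.48 W.
Ideal ⇒ P_in = P_out, so I_p = P_out/V_p = 287.48/240 = 1.20 A.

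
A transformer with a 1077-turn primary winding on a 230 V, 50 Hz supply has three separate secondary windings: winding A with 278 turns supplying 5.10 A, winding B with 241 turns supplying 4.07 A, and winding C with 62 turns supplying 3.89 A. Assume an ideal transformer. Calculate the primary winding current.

I_p ≈ 2.45 A

V_A = 230 × 278/1077 = 59.369 V; V_B = 230 × 241/1077 = 51.467 V; V_C = 230 × 62/1077 = 13.240 V.
P_out = V_A I_A + V_B I_B + V_C I_C = 59.369×5.10 + 51.467×4.07 + 13.240×3.89 = 302.78 + 209.47 + 51.505 = 563.76 W.
Ideal ⇒ P_in = P_out, so I_p = P_out/V_p = 563.76/230 = 2.45 A.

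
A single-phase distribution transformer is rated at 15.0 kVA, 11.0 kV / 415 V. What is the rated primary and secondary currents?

I_p = S/V_p = 15000/11000 = 1.36 A.
I_s = S/V_s = 15000/415 = 36.1 A.

I_p ≈ 1.36 A, I_s ≈ 36.1 A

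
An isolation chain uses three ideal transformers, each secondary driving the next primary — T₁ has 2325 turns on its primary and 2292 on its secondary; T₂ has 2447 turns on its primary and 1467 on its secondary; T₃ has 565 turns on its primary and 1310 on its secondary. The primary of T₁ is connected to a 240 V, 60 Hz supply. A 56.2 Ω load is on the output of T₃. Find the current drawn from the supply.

I_supply ≈ 8.02 A

Secondary of T₁: V = 240.00 × 2292/2325 = 236.59 V.
Secondary of T₂: V = 236.59 × 1467/2447 = 141.84 V.
Secondary of T₃: V = 141.84 × 1310/565 = 328.87 V.
I_load = 328.87/56.2 = 5.8517 A, so P_out = 328.87 × 5.8517 = 1924.5 W.
All ideal ⇒ P_in = P_out, so I_supply = 1924.5/240 = 8.02 A.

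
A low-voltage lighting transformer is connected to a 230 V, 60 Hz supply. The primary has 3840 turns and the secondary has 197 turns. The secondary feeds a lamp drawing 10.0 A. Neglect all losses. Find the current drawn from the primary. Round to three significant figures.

For an ideal transformer I_p N_p = I_s N_s, so I_p = 10.0 × 197/3840 = 0.513 A.

I_p ≈ 0.513 A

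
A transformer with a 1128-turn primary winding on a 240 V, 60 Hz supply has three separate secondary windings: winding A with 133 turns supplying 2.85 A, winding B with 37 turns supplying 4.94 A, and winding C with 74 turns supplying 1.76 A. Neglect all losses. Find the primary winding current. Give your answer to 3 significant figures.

V_A = 240 × 133/1128 = 28.298 V; V_B = 240 × 37/1128 = 7.8723 V; V_C = 240 × 74/1128 = 15.745 V.
P_out = V_A I_A + V_B I_B + V_C I_C = 28.298×2.85 + 7.8723×4.94 + 15.745×1.76 = 80.649 + 38.889 + 27.711 = 147.25 W.
Ideal ⇒ P_in = P_out, so I_p = P_out/V_p = 147.25/240 = 0.614 A.

I_p ≈ 0.614 A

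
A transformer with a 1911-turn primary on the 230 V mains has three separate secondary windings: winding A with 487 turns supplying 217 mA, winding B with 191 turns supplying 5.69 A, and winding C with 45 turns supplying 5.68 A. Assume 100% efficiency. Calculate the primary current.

I_p ≈ 0.758 A

V_A = 230 × 487/1911 = 58.613 V; V_B = 230 × 191/1911 = 22.988 V; V_C = 230 × 45/1911 = 5.4160 V.
P_out = V_A I_A + V_B I_B + V_C I_C = 58.613×0.217 + 22.988×5.69 + 5.4160×5.68 = 12.719 + 130.80 + 30.763 = 174.28 W.
Ideal ⇒ P_in = P_out, so I_p = P_out/V_p = 174.28/230 = 0.758 A.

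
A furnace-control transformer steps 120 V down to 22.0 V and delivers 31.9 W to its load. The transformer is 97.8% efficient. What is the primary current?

I_p ≈ 0.272 A

P_in = P_out/η = 31.9/0.978 = 32.618 W.
I_p = P_in/V_p = 32.618/120 = 0.272 A.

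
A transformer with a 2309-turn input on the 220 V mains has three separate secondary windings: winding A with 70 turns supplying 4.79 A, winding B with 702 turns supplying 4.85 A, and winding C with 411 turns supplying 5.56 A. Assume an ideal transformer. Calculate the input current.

V_A = 220 × 70/2309 = 6.6696 V; V_B = 220 × 702/2309 = 66.886 V; V_C = 220 × 411/2309 = 39.160 V.
P_out = V_A I_A + V_B I_B + V_C I_C = 6.6696×4.79 + 66.886×4.85 + 39.160×5.56 = 31.947 + 324.40 + 217.73 = 574.07 W.
Ideal ⇒ P_in = P_out, so I_in = P_out/V_in = 574.07/220 = 2.61 A.

I_in ≈ 2.61 A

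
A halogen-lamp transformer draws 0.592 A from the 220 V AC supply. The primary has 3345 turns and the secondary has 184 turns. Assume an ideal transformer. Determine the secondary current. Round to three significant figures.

I_s/I_p = N_p/N_s, so I_s = 0.592 × 3345/184 = 10.8 A.

I_s ≈ 10.8 A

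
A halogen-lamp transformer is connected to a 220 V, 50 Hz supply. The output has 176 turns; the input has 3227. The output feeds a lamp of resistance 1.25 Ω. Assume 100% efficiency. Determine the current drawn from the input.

I_in ≈ 0.524 A

V_out = V_in × N_out/N_in = 220 × 176/3227 = 11.999 V.
I_out = V_out/R = 11.999/1.25 = 9.5990 A.
For an ideal transformer I_in N_in = I_out N_out, so I_in = 9.5990 × 176/3227 = 0.524 A.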